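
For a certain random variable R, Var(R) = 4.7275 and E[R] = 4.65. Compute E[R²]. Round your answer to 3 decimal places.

E[R²] = Var(R) + (E[R])² = 4.7275 + (4.65)² = 26.35

26.350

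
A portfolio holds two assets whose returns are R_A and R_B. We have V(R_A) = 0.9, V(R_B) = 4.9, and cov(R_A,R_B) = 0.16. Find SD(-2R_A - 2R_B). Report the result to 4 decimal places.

4.9477

V(-2R_A - 2R_B) = (-2)²·V(R_A) + (-2)²·V(R_B) + 2·(-2)·(-2)·cov(R_A,R_B)
= 4·0.9 + 4·4.9 + 8·0.16 = 24.48
SD(-2R_A - 2R_B) = √24.48 ≈ 4.9477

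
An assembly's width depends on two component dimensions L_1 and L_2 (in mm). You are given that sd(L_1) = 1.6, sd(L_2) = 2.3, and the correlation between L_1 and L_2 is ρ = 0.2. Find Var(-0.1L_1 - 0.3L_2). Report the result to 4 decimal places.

0.5459

Var(L_1) = (1.6)² = 2.56;  Var(L_2) = (2.3)² = 5.29
cov(L_1,L_2) = ρ·sd(L_1)·sd(L_2) = 0.2·1.6·2.3 = 0.736
Var(-0.1L_1 - 0.3L_2) = (-0.1)²·Var(L_1) + (-0.3)²·Var(L_2) + 2·(-0.1)·(-0.3)·cov(L_1,L_2)
= 0.01·2.56 + 0.09·5.29 + 0.06·0.736 = 0.54586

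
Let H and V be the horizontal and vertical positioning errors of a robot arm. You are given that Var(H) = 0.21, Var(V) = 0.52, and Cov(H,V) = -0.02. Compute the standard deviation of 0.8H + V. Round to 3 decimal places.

Var(0.8H + V) = (0.8)²·Var(H) + (1)²·Var(V) + 2·(0.8)·(1)·Cov(H,V)
= 0.64·0.21 + 1·0.52 + 1.6·-0.02 = 0.6224
SD(0.8H + V) = √0.6224 ≈ 0.789

0.789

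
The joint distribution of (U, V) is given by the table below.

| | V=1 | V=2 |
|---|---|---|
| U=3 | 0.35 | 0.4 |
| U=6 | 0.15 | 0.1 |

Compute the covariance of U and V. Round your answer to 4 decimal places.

-0.0750

E[U] = 3.75,  E[V] = 1.5
E[UV] = 5.55
Cov(U,V) = E[UV] − E[U]E[V] = 5.55 − (3.75)(1.5) = -0.075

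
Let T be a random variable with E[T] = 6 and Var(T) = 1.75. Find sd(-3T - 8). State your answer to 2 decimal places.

3.97

Var(-3T - 8) = (-3)²·1.75 = 15.75
sd(-3T - 8) = √15.75 ≈ 3.97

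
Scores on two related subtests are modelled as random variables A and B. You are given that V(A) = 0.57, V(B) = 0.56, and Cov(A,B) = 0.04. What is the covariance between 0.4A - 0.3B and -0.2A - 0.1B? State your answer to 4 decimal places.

-0.0280

Cov(0.4A - 0.3B, -0.2A - 0.1B) = (0.4)(-0.2)V(A) + (-0.3)(-0.1)V(B) + [(0.4)(-0.1) + (-0.3)(-0.2)]Cov(A,B)
= -0.08·0.57 + 0.03·0.56 + 0.02·0.04 = -0.028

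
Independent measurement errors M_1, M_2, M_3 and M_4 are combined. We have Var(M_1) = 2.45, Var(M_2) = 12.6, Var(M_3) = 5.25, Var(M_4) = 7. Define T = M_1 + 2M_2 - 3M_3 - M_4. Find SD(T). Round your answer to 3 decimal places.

By independence, Var(T) = (1)²Var(M_1) + (2)²Var(M_2) + (-3)²Var(M_3) + (-1)²Var(M_4)
= (1)²·2.45 + (2)²·12.6 + (-3)²·5.25 + (-1)²·7 = 107.1
SD(T) = √107.1 ≈ 10.349

10.349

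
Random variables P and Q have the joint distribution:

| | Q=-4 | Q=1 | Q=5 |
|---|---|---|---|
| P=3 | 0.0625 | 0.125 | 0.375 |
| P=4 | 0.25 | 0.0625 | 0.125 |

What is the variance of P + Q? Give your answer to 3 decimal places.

13.984

E[P] = 3.4375,  E[Q] = 1.4375,  E[PQ] = 4
var(P) = 12.0625 − (3.4375)² = 0.24609375;  var(Q) = 17.6875 − (1.4375)² = 15.62109375
Cov(P,Q) = 4 − (3.4375)(1.4375) = -0.94140625
var(P + Q) = (1)²·0.24609375 + (1)²·15.62109375 + 2·(1)·(1)·-0.94140625 = 13.984375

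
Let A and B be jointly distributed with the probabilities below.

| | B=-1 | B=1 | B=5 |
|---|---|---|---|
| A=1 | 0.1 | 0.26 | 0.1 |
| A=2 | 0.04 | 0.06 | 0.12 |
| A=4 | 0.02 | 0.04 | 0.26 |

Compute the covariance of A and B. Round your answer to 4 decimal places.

E[A] = 2.18,  E[B] = 2.6
E[AB] = 7.18
cov(A,B) = E[AB] − E[A]E[B] = 7.18 − (2.18)(2.6) = 1.512

1.5120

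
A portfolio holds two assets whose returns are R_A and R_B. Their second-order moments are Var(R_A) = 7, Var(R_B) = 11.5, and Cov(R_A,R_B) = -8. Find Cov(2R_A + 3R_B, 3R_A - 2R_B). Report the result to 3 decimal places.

Cov(2R_A + 3R_B, 3R_A - 2R_B) = (2)(3)Var(R_A) + (3)(-2)Var(R_B) + [(2)(-2) + (3)(3)]Cov(R_A,R_B)
= 6·7 + -6·11.5 + 5·-8 = -67

-67.000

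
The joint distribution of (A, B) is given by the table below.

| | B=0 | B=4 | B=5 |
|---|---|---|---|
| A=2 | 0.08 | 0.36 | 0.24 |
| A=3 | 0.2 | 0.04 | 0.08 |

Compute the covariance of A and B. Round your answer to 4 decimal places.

-0.4640

E[A] = 2.32,  E[B] = 3.2
E[AB] = 6.96
Cov(A,B) = E[AB] − E[A]E[B] = 6.96 − (2.32)(3.2) = -0.464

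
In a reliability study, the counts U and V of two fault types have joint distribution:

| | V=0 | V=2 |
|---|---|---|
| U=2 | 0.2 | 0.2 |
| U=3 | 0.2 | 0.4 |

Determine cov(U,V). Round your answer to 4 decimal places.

0.0800

E[U] = 2.6,  E[V] = 1.2
E[UV] = 3.2
cov(U,V) = E[UV] − E[U]E[V] = 3.2 − (2.6)(1.2) = 0.08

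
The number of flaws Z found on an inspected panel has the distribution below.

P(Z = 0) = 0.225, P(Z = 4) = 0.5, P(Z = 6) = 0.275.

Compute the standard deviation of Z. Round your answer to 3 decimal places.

E[Z] = (0)(0.225) + (4)(0.5) + (6)(0.275) = 3.65
E[Z²] = (0)²(0.225) + (4)²(0.5) + (6)²(0.275) = 17.9
V(Z) = E[Z²] − (E[Z])² = 17.9 − (3.65)² = 4.5775
sd(Z) = √4.5775 ≈ 2.140

2.140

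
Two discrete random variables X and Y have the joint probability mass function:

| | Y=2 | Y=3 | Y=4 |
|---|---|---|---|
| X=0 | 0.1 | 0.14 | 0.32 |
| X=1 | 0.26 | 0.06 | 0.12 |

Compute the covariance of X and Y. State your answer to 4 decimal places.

E[X] = 0.44,  E[Y] = 3.08
E[XY] = 1.18
Cov(X,Y) = E[XY] − E[X]E[Y] = 1.18 − (0.44)(3.08) = -0.1752

-0.1752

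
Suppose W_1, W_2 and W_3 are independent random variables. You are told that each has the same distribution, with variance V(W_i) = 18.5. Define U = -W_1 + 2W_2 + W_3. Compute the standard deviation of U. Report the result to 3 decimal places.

By independence, V(U) = (-1)²V(W_1) + (2)²V(W_2) + (1)²V(W_3)
= (-1)²·18.5 + (2)²·18.5 + (1)²·18.5 = 111
σ(U) = √111 ≈ 10.536

10.536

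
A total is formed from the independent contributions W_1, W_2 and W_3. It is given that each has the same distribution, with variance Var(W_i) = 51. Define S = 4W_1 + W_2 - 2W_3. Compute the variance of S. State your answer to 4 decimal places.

1071.0000

By independence, Var(S) = (4)²Var(W_1) + (1)²Var(W_2) + (-2)²Var(W_3)
= (4)²·51 + (1)²·51 + (-2)²·51 = 1071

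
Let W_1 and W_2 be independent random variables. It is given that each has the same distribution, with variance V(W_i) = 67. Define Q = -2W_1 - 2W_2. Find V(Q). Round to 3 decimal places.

By independence, V(Q) = (-2)²V(W_1) + (-2)²V(W_2)
= (-2)²·67 + (-2)²·67 = 536

536.000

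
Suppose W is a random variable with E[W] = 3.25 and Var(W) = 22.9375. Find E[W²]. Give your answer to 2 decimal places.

E[W²] = Var(W) + (E[W])² = 22.9375 + (3.25)² = 33.5

33.50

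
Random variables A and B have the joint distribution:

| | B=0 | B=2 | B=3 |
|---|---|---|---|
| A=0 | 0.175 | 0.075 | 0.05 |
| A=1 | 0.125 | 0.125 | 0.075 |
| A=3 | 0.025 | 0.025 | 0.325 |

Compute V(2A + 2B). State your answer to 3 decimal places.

E[A] = 1.45,  E[B] = 1.8,  E[AB] = 3.55
V(A) = 3.7 − (1.45)² = 1.5975;  V(B) = 4.95 − (1.8)² = 1.71
Cov(A,B) = 3.55 − (1.45)(1.8) = 0.94
V(2A + 2B) = (2)²·1.5975 + (2)²·1.71 + 2·(2)·(2)·0.94 = 20.75

20.750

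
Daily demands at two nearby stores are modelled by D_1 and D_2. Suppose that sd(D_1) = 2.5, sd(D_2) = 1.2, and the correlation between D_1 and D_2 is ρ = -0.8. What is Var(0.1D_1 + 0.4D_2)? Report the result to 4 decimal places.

0.1009

Var(D_1) = (2.5)² = 6.25;  Var(D_2) = (1.2)² = 1.44
Cov(D_1,D_2) = ρ·sd(D_1)·sd(D_2) = -0.8·2.5·1.2 = -2.4
Var(0.1D_1 + 0.4D_2) = (0.1)²·Var(D_1) + (0.4)²·Var(D_2) + 2·(0.1)·(0.4)·Cov(D_1,D_2)
= 0.01·6.25 + 0.16·1.44 + 0.08·-2.4 = 0.1009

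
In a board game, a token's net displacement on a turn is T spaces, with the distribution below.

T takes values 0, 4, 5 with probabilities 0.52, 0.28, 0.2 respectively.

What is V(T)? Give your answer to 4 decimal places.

4.9856

E[T] = (0)(0.52) + (4)(0.28) + (5)(0.2) = 2.12
E[T²] = (0)²(0.52) + (4)²(0.28) + (5)²(0.2) = 9.48
V(T) = E[T²] − (E[T])² = 9.48 − (2.12)² = 4.9856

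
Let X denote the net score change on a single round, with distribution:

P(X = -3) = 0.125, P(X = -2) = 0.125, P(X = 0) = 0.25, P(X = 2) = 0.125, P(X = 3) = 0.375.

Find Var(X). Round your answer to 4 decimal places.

E[X] = (-3)(0.125) + (-2)(0.125) + (0)(0.25) + (2)(0.125) + (3)(0.375) = 0.75
E[X²] = (-3)²(0.125) + (-2)²(0.125) + (0)²(0.25) + (2)²(0.125) + (3)²(0.375) = 5.5
Var(X) = E[X²] − (E[X])² = 5.5 − (0.75)² = 4.9375

4.9375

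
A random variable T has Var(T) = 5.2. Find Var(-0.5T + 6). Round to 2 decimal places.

1.30

Var(-0.5T + 6) = (-0.5)²·Var(T) = 0.25·5.2 = 1.3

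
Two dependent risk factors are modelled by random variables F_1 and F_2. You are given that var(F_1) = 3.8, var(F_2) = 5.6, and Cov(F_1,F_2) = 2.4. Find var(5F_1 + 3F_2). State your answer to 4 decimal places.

217.4000

var(5F_1 + 3F_2) = (5)²·var(F_1) + (3)²·var(F_2) + 2·(5)·(3)·Cov(F_1,F_2)
= 25·3.8 + 9·5.6 + 30·2.4 = 217.4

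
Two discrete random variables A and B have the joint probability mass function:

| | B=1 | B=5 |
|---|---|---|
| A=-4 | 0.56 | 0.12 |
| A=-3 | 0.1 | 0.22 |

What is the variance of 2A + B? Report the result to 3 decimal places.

6.240

E[A] = -3.68,  E[B] = 2.36,  E[AB] = -8.24
V(A) = 13.76 − (-3.68)² = 0.2176;  V(B) = 9.16 − (2.36)² = 3.5904
Cov(A,B) = -8.24 − (-3.68)(2.36) = 0.4448
V(2A + B) = (2)²·0.2176 + (1)²·3.5904 + 2·(2)·(1)·0.4448 = 6.24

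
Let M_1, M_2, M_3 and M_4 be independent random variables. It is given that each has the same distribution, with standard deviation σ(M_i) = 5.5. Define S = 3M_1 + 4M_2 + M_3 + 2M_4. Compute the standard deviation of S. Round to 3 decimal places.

Var(M_i) = (5.5)² = 30.25
By independence, Var(S) = (3)²Var(M_1) + (4)²Var(M_2) + (1)²Var(M_3) + (2)²Var(M_4)
= (3)²·30.25 + (4)²·30.25 + (1)²·30.25 + (2)²·30.25 = 907.5
σ(S) = √907.5 ≈ 30.125

30.125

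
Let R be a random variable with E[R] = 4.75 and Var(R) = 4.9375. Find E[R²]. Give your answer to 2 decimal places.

E[R²] = Var(R) + (E[R])² = 4.9375 + (4.75)² = 27.5

27.50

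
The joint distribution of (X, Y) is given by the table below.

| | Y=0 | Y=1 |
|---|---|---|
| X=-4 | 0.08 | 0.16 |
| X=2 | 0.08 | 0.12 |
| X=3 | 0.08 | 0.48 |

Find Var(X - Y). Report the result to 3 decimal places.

E[X] = 1.12,  E[Y] = 0.76,  E[XY] = 1.04
Var(X) = 9.68 − (1.12)² = 8.4256;  Var(Y) = 0.76 − (0.76)² = 0.1824
Cov(X,Y) = 1.04 − (1.12)(0.76) = 0.1888
Var(X - Y) = (1)²·8.4256 + (-1)²·0.1824 + 2·(1)·(-1)·0.1888 = 8.2304

8.230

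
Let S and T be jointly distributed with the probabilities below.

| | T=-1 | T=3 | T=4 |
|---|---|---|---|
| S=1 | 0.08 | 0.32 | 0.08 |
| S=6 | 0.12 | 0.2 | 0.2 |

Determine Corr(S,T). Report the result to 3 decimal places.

-0.011

E[S] = 3.6,  E[T] = 2.48
E[ST] = 8.88
Cov(S,T) = E[ST] − E[S]E[T] = 8.88 − (3.6)(2.48) = -0.048
var(S) = 6.24,  var(T) = 3.2096
ρ = -0.048 / √(6.24·3.2096) ≈ -0.011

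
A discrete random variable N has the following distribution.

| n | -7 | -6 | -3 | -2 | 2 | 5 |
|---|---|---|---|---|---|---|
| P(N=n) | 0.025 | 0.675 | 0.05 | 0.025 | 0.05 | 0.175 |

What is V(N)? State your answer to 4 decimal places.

E[N] = (-7)(0.025) + (-6)(0.675) + (-3)(0.05) + (-2)(0.025) + (2)(0.05) + (5)(0.175) = -3.45
E[N²] = (-7)²(0.025) + (-6)²(0.675) + (-3)²(0.05) + (-2)²(0.025) + (2)²(0.05) + (5)²(0.175) = 30.65
V(N) = E[N²] − (E[N])² = 30.65 − (-3.45)² = 18.7475

18.7475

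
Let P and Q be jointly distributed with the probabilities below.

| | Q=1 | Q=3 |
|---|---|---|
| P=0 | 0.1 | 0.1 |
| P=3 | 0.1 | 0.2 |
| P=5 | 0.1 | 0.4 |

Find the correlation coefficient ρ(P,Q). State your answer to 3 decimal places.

E[P] = 3.4,  E[Q] = 2.4
E[PQ] = 8.6
cov(P,Q) = E[PQ] − E[P]E[Q] = 8.6 − (3.4)(2.4) = 0.44
var(P) = 3.64,  var(Q) = 0.84
ρ = 0.44 / √(3.64·0.84) ≈ 0.252

0.252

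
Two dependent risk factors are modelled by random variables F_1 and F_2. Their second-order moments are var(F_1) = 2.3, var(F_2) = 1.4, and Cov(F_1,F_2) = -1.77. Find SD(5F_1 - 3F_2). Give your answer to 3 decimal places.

var(5F_1 - 3F_2) = (5)²·var(F_1) + (-3)²·var(F_2) + 2·(5)·(-3)·Cov(F_1,F_2)
= 25·2.3 + 9·1.4 + -30·-1.77 = 123.2
SD(5F_1 - 3F_2) = √123.2 ≈ 11.100

11.100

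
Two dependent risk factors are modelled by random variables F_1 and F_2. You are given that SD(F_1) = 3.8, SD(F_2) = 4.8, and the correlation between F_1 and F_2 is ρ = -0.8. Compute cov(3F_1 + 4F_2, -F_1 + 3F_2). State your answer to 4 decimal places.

V(F_1) = (3.8)² = 14.44;  V(F_2) = (4.8)² = 23.04
cov(F_1,F_2) = ρ·SD(F_1)·SD(F_2) = -0.8·3.8·4.8 = -14.592
cov(3F_1 + 4F_2, -F_1 + 3F_2) = (3)(-1)V(F_1) + (4)(3)V(F_2) + [(3)(3) + (4)(-1)]cov(F_1,F_2)
= -3·14.44 + 12·23.04 + 5·-14.592 = 160.2

160.2000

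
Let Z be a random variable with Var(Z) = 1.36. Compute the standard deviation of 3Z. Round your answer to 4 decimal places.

Var(3Z) = (3)²·1.36 = 12.24
σ(3Z) = √12.24 ≈ 3.4986

3.4986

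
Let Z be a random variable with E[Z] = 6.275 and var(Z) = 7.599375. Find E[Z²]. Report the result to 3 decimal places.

46.975

E[Z²] = var(Z) + (E[Z])² = 7.599375 + (6.275)² = 46.975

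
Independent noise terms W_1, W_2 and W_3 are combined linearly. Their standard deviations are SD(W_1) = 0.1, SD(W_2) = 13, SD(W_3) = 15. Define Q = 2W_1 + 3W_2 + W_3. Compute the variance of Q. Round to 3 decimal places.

1746.040

var(W_1) = 0.01, var(W_2) = 169, var(W_3) = 225
By independence, var(Q) = (2)²var(W_1) + (3)²var(W_2) + (1)²var(W_3)
= (2)²·0.01 + (3)²·169 + (1)²·225 = 1746.04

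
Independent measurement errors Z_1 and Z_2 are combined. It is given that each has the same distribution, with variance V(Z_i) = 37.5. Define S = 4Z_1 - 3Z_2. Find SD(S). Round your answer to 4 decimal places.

By independence, V(S) = (4)²V(Z_1) + (-3)²V(Z_2)
= (4)²·37.5 + (-3)²·37.5 = 937.5
SD(S) = √937.5 ≈ 30.6186

30.6186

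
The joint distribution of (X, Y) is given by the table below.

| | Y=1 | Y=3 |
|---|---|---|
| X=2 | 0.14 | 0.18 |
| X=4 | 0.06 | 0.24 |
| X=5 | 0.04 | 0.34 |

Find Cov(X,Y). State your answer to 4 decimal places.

E[X] = 3.74,  E[Y] = 2.52
E[XY] = 9.78
Cov(X,Y) = E[XY] − E[X]E[Y] = 9.78 − (3.74)(2.52) = 0.3552

0.3552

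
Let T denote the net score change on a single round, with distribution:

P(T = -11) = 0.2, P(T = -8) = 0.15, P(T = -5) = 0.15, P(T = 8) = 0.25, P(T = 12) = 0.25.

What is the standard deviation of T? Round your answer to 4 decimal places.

9.4248

E[T] = (-11)(0.2) + (-8)(0.15) + (-5)(0.15) + (8)(0.25) + (12)(0.25) = 0.85
E[T²] = (-11)²(0.2) + (-8)²(0.15) + (-5)²(0.15) + (8)²(0.25) + (12)²(0.25) = 89.55
Var(T) = E[T²] − (E[T])² = 89.55 − (0.85)² = 88.8275
SD(T) = √88.8275 ≈ 9.4248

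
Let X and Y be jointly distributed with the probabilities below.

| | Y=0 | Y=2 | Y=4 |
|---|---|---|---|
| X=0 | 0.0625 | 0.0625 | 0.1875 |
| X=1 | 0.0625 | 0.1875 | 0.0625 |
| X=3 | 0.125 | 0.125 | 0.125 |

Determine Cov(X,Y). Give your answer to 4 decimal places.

-0.3594

E[X] = 1.4375,  E[Y] = 2.25
E[XY] = 2.875
Cov(X,Y) = E[XY] − E[X]E[Y] = 2.875 − (1.4375)(2.25) = -0.359375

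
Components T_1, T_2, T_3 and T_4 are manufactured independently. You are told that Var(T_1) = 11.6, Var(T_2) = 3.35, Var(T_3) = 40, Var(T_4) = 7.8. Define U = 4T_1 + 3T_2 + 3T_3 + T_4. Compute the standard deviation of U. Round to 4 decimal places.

By independence, Var(U) = (4)²Var(T_1) + (3)²Var(T_2) + (3)²Var(T_3) + (1)²Var(T_4)
= (4)²·11.6 + (3)²·3.35 + (3)²·40 + (1)²·7.8 = 583.55
SD(U) = √583.55 ≈ 24.1568

24.1568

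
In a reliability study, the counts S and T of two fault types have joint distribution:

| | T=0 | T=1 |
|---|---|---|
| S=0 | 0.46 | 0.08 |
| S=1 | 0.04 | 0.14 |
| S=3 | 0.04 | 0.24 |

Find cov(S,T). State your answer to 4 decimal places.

0.3908

E[S] = 1.02,  E[T] = 0.46
E[ST] = 0.86
cov(S,T) = E[ST] − E[S]E[T] = 0.86 − (1.02)(0.46) = 0.3908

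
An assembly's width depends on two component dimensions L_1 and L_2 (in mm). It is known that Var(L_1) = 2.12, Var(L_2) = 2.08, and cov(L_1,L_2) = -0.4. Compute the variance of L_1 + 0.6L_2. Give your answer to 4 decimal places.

2.3888

Var(L_1 + 0.6L_2) = (1)²·Var(L_1) + (0.6)²·Var(L_2) + 2·(1)·(0.6)·cov(L_1,L_2)
= 1·2.12 + 0.36·2.08 + 1.2·-0.4 = 2.3888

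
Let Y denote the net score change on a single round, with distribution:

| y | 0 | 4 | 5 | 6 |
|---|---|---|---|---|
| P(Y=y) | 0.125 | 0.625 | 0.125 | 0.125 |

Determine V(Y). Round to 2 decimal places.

E[Y] = (0)(0.125) + (4)(0.625) + (5)(0.125) + (6)(0.125) = 3.875
E[Y²] = (0)²(0.125) + (4)²(0.625) + (5)²(0.125) + (6)²(0.125) = 17.625
V(Y) = E[Y²] − (E[Y])² = 17.625 − (3.875)² = 2.609375

2.61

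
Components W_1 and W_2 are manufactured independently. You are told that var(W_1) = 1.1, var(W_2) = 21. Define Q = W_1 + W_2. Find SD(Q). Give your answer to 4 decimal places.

4.7011

By independence, var(Q) = (1)²var(W_1) + (1)²var(W_2)
= (1)²·1.1 + (1)²·21 = 22.1
SD(Q) = √22.1 ≈ 4.7011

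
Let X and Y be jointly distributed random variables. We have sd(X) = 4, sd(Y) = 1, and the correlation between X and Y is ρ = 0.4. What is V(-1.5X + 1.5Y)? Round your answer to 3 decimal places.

31.050

V(X) = (4)² = 16;  V(Y) = (1)² = 1
Cov(X,Y) = ρ·sd(X)·sd(Y) = 0.4·4·1 = 1.6
V(-1.5X + 1.5Y) = (-1.5)²·V(X) + (1.5)²·V(Y) + 2·(-1.5)·(1.5)·Cov(X,Y)
= 2.25·16 + 2.25·1 + -4.5·1.6 = 31.05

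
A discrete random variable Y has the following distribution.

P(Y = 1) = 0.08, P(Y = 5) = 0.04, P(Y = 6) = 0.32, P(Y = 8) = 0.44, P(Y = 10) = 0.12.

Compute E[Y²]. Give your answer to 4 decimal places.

52.7600

E[Y²] = (1)²(0.08) + (5)²(0.04) + (6)²(0.32) + (8)²(0.44) + (10)²(0.12) = 52.76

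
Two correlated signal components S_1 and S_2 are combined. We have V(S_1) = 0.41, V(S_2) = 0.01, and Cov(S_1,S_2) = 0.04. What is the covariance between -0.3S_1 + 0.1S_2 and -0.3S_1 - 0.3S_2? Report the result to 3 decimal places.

Cov(-0.3S_1 + 0.1S_2, -0.3S_1 - 0.3S_2) = (-0.3)(-0.3)V(S_1) + (0.1)(-0.3)V(S_2) + [(-0.3)(-0.3) + (0.1)(-0.3)]Cov(S_1,S_2)
= 0.09·0.41 + -0.03·0.01 + 0.06·0.04 = 0.039

0.039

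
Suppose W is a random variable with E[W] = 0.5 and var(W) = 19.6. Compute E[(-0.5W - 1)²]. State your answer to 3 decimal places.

6.463

E[-0.5W - 1] = -0.5·0.5 − 1 = -1.25
var(-0.5W - 1) = (-0.5)²·19.6 = 4.9
E[(-0.5W - 1)²] = var((-0.5W - 1)) + (E[(-0.5W - 1)])² = 4.9 + (-1.25)² = 6.4625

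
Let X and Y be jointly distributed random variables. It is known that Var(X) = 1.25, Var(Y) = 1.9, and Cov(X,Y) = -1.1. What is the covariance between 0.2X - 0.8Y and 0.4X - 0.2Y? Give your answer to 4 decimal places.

Cov(0.2X - 0.8Y, 0.4X - 0.2Y) = (0.2)(0.4)Var(X) + (-0.8)(-0.2)Var(Y) + [(0.2)(-0.2) + (-0.8)(0.4)]Cov(X,Y)
= 0.08·1.25 + 0.16·1.9 + -0.36·-1.1 = 0.8

0.8000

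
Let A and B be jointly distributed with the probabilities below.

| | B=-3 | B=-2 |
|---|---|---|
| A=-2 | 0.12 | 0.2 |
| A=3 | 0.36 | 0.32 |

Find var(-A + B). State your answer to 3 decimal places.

6.026

E[A] = 1.4,  E[B] = -2.48,  E[AB] = -3.64
var(A) = 7.4 − (1.4)² = 5.44;  var(B) = 6.4 − (-2.48)² = 0.2496
Cov(A,B) = -3.64 − (1.4)(-2.48) = -0.168
var(-A + B) = (-1)²·5.44 + (1)²·0.2496 + 2·(-1)·(1)·-0.168 = 6.0256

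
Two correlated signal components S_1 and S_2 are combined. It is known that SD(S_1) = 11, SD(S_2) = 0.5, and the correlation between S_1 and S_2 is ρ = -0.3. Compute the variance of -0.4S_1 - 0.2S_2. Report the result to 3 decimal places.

19.106

Var(S_1) = (11)² = 121;  Var(S_2) = (0.5)² = 0.25
Cov(S_1,S_2) = ρ·SD(S_1)·SD(S_2) = -0.3·11·0.5 = -1.65
Var(-0.4S_1 - 0.2S_2) = (-0.4)²·Var(S_1) + (-0.2)²·Var(S_2) + 2·(-0.4)·(-0.2)·Cov(S_1,S_2)
= 0.16·121 + 0.04·0.25 + 0.16·-1.65 = 19.106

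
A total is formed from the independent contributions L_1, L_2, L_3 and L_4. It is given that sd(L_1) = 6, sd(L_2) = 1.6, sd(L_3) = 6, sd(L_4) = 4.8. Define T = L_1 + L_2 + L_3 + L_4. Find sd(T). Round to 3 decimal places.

9.879

Var(L_1) = 36, Var(L_2) = 2.56, Var(L_3) = 36, Var(L_4) = 23.04
By independence, Var(T) = (1)²Var(L_1) + (1)²Var(L_2) + (1)²Var(L_3) + (1)²Var(L_4)
= (1)²·36 + (1)²·2.56 + (1)²·36 + (1)²·23.04 = 97.6
sd(T) = √97.6 ≈ 9.879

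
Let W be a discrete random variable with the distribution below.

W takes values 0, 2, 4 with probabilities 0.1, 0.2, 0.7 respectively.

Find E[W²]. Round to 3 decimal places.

12.000

E[W²] = (0)²(0.1) + (2)²(0.2) + (4)²(0.7) = 12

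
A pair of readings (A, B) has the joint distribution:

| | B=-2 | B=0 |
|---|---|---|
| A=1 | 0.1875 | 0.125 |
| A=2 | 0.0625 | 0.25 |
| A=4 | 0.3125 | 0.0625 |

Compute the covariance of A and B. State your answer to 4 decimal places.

-0.3828

E[A] = 2.4375,  E[B] = -1.125
E[AB] = -3.125
Cov(A,B) = E[AB] − E[A]E[B] = -3.125 − (2.4375)(-1.125) = -0.3828125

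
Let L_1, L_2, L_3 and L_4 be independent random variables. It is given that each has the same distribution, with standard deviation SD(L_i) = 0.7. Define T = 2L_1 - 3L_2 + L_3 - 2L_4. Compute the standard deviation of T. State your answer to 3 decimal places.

2.970

V(L_i) = (0.7)² = 0.49
By independence, V(T) = (2)²V(L_1) + (-3)²V(L_2) + (1)²V(L_3) + (-2)²V(L_4)
= (2)²·0.49 + (-3)²·0.49 + (1)²·0.49 + (-2)²·0.49 = 8.82
SD(T) = √8.82 ≈ 2.970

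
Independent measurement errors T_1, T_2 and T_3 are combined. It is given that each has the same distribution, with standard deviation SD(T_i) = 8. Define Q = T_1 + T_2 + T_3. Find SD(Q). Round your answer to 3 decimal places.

13.856

Var(T_i) = (8)² = 64
By independence, Var(Q) = (1)²Var(T_1) + (1)²Var(T_2) + (1)²Var(T_3)
= (1)²·64 + (1)²·64 + (1)²·64 = 192
SD(Q) = √192 ≈ 13.856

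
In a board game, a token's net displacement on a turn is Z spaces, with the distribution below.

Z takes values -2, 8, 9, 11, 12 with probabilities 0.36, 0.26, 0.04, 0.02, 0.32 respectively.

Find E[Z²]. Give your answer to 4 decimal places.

E[Z²] = (-2)²(0.36) + (8)²(0.26) + (9)²(0.04) + (11)²(0.02) + (12)²(0.32) = 69.82

69.8200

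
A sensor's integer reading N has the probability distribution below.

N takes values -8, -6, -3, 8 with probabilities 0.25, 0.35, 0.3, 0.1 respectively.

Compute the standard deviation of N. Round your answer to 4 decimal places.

4.4788

E[N] = (-8)(0.25) + (-6)(0.35) + (-3)(0.3) + (8)(0.1) = -4.2
E[N²] = (-8)²(0.25) + (-6)²(0.35) + (-3)²(0.3) + (8)²(0.1) = 37.7
var(N) = E[N²] − (E[N])² = 37.7 − (-4.2)² = 20.06
σ(N) = √20.06 ≈ 4.4788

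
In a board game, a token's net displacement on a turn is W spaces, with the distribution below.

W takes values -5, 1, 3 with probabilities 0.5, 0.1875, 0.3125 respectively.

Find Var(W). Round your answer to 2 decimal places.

13.61

E[W] = (-5)(0.5) + (1)(0.1875) + (3)(0.3125) = -1.375
E[W²] = (-5)²(0.5) + (1)²(0.1875) + (3)²(0.3125) = 15.5
Var(W) = E[W²] − (E[W])² = 15.5 − (-1.375)² = 13.609375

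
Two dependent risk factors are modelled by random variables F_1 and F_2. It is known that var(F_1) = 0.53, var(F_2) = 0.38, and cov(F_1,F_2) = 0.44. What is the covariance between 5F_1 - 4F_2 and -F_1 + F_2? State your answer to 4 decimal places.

cov(5F_1 - 4F_2, -F_1 + F_2) = (5)(-1)var(F_1) + (-4)(1)var(F_2) + [(5)(1) + (-4)(-1)]cov(F_1,F_2)
= -5·0.53 + -4·0.38 + 9·0.44 = -0.21

-0.2100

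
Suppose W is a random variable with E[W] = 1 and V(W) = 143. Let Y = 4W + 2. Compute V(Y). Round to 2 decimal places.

V(4W + 2) = (4)²·V(W) = 16·143 = 2288

2288.00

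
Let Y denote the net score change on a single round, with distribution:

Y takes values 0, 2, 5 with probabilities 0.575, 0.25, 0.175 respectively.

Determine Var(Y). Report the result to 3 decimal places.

E[Y] = (0)(0.575) + (2)(0.25) + (5)(0.175) = 1.375
E[Y²] = (0)²(0.575) + (2)²(0.25) + (5)²(0.175) = 5.375
Var(Y) = E[Y²] − (E[Y])² = 5.375 − (1.375)² = 3.484375

3.484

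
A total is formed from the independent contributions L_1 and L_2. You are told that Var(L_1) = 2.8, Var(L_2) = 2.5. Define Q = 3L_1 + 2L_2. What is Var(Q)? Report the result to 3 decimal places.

By independence, Var(Q) = (3)²Var(L_1) + (2)²Var(L_2)
= (3)²·2.8 + (2)²·2.5 = 35.2

35.200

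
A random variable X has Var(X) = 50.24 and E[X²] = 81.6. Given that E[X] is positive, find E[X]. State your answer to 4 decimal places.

(E[X])² = E[X²] − Var(X) = 81.6 − 50.24 = 31.36
E[X] = √31.36 = 5.6

5.6000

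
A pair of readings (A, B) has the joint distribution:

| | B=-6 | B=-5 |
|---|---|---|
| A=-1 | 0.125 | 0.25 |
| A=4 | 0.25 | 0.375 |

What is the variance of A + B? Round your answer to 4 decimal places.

5.9375

E[A] = 2.125,  E[B] = -5.375,  E[AB] = -11.5
V(A) = 10.375 − (2.125)² = 5.859375;  V(B) = 29.125 − (-5.375)² = 0.234375
Cov(A,B) = -11.5 − (2.125)(-5.375) = -0.078125
V(A + B) = (1)²·5.859375 + (1)²·0.234375 + 2·(1)·(1)·-0.078125 = 5.9375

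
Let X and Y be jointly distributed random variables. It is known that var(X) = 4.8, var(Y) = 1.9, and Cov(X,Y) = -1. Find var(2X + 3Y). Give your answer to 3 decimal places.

24.300

var(2X + 3Y) = (2)²·var(X) + (3)²·var(Y) + 2·(2)·(3)·Cov(X,Y)
= 4·4.8 + 9·1.9 + 12·-1 = 24.3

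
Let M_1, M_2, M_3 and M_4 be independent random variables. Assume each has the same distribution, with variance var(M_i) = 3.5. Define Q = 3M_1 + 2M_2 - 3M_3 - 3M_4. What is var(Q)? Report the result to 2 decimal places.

108.50

By independence, var(Q) = (3)²var(M_1) + (2)²var(M_2) + (-3)²var(M_3) + (-3)²var(M_4)
= (3)²·3.5 + (2)²·3.5 + (-3)²·3.5 + (-3)²·3.5 = 108.5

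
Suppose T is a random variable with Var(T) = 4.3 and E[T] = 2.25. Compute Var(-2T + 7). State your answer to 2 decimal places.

17.20

Var(-2T + 7) = (-2)²·Var(T) = 4·4.3 = 17.2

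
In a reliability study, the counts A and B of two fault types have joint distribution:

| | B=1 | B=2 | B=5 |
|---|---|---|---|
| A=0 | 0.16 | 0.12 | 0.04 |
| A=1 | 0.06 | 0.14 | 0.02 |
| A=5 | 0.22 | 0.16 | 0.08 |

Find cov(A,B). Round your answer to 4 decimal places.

0.1504

E[A] = 2.52,  E[B] = 1.98
E[AB] = 5.14
cov(A,B) = E[AB] − E[A]E[B] = 5.14 − (2.52)(1.98) = 0.1504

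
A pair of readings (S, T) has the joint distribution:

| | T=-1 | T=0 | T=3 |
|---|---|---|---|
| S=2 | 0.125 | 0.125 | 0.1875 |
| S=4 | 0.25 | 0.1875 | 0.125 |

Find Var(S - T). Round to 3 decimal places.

E[S] = 3.125,  E[T] = 0.5625,  E[ST] = 1.375
Var(S) = 10.75 − (3.125)² = 0.984375;  Var(T) = 3.1875 − (0.5625)² = 2.87109375
Cov(S,T) = 1.375 − (3.125)(0.5625) = -0.3828125
Var(S - T) = (1)²·0.984375 + (-1)²·2.87109375 + 2·(1)·(-1)·-0.3828125 = 4.62109375

4.621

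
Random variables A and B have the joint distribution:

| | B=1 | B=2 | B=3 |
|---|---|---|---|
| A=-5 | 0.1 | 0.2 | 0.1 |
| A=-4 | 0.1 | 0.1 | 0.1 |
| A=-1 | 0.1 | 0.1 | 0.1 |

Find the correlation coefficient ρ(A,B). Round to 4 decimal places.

E[A] = -3.5,  E[B] = 2
E[AB] = -7
Cov(A,B) = E[AB] − E[A]E[B] = -7 − (-3.5)(2) = 0
V(A) = 2.85,  V(B) = 0.6
ρ = 0 / √(2.85·0.6) ≈ 0.0000

0.0000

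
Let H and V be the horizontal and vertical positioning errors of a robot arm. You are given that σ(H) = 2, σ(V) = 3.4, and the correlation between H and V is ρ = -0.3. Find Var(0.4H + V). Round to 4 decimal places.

10.5680

Var(H) = (2)² = 4;  Var(V) = (3.4)² = 11.56
cov(H,V) = ρ·σ(H)·σ(V) = -0.3·2·3.4 = -2.04
Var(0.4H + V) = (0.4)²·Var(H) + (1)²·Var(V) + 2·(0.4)·(1)·cov(H,V)
= 0.16·4 + 1·11.56 + 0.8·-2.04 = 10.568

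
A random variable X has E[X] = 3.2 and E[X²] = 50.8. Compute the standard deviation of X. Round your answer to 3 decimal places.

6.369

Var(X) = 50.8 − (3.2)² = 40.56
SD(X) = √40.56 ≈ 6.369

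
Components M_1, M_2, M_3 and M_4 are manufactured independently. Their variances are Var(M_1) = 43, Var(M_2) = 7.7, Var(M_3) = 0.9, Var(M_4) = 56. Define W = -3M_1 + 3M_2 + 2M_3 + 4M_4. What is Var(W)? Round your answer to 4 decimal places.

By independence, Var(W) = (-3)²Var(M_1) + (3)²Var(M_2) + (2)²Var(M_3) + (4)²Var(M_4)
= (-3)²·43 + (3)²·7.7 + (2)²·0.9 + (4)²·56 = 1355.9

1355.9000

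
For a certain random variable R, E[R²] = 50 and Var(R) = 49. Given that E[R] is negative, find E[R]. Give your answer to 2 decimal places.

(E[R])² = E[R²] − Var(R) = 50 − 49 = 1
E[R] = −√1 = -1

-1.00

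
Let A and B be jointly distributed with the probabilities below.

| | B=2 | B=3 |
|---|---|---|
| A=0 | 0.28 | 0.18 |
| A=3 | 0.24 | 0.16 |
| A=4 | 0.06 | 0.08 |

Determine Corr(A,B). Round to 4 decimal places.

E[A] = 1.76,  E[B] = 2.42
E[AB] = 4.32
Cov(A,B) = E[AB] − E[A]E[B] = 4.32 − (1.76)(2.42) = 0.0608
V(A) = 2.7424,  V(B) = 0.2436
ρ = 0.0608 / √(2.7424·0.2436) ≈ 0.0744

0.0744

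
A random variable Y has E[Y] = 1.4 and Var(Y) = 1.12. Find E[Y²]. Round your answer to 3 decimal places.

E[Y²] = Var(Y) + (E[Y])² = 1.12 + (1.4)² = 3.08

3.080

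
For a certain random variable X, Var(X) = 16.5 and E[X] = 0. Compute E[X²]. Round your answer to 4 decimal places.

16.5000

E[X²] = Var(X) + (E[X])² = 16.5 + (0)² = 16.5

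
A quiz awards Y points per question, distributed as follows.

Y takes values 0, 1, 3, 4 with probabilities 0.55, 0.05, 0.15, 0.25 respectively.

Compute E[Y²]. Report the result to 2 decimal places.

5.40

E[Y²] = (0)²(0.55) + (1)²(0.05) + (3)²(0.15) + (4)²(0.25) = 5.4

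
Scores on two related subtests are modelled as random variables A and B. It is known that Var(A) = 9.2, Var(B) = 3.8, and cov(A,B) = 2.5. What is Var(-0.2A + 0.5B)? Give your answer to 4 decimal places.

Var(-0.2A + 0.5B) = (-0.2)²·Var(A) + (0.5)²·Var(B) + 2·(-0.2)·(0.5)·cov(A,B)
= 0.04·9.2 + 0.25·3.8 + -0.2·2.5 = 0.818

0.8180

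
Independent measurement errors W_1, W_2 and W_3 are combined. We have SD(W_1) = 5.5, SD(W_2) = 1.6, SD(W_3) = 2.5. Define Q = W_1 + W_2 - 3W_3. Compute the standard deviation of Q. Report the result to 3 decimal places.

V(W_1) = 30.25, V(W_2) = 2.56, V(W_3) = 6.25
By independence, V(Q) = (1)²V(W_1) + (1)²V(W_2) + (-3)²V(W_3)
= (1)²·30.25 + (1)²·2.56 + (-3)²·6.25 = 89.06
SD(Q) = √89.06 ≈ 9.437

9.437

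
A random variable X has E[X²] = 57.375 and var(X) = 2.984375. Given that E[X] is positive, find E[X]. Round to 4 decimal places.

(E[X])² = E[X²] − var(X) = 57.375 − 2.984375 = 54.390625
E[X] = √54.390625 = 7.375

7.3750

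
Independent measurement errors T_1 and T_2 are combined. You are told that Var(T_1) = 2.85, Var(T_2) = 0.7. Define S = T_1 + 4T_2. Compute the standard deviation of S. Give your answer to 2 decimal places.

3.75

By independence, Var(S) = (1)²Var(T_1) + (4)²Var(T_2)
= (1)²·2.85 + (4)²·0.7 = 14.05
sd(S) = √14.05 ≈ 3.75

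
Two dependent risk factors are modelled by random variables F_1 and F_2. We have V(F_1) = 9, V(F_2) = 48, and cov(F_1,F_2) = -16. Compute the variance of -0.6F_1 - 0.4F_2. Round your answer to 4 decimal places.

3.2400

V(-0.6F_1 - 0.4F_2) = (-0.6)²·V(F_1) + (-0.4)²·V(F_2) + 2·(-0.6)·(-0.4)·cov(F_1,F_2)
= 0.36·9 + 0.16·48 + 0.48·-16 = 3.24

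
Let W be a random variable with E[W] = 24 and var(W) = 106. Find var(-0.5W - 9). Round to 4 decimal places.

26.5000

var(-0.5W - 9) = (-0.5)²·var(W) = 0.25·106 = 26.5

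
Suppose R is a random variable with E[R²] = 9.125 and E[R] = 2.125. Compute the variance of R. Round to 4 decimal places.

Var(R) = 9.125 − (2.125)² = 4.609375

4.6094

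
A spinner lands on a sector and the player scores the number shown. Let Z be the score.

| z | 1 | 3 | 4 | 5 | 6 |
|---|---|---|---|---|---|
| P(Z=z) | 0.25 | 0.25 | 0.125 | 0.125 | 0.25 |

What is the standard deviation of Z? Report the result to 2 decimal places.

E[Z] = (1)(0.25) + (3)(0.25) + (4)(0.125) + (5)(0.125) + (6)(0.25) = 3.625
E[Z²] = (1)²(0.25) + (3)²(0.25) + (4)²(0.125) + (5)²(0.125) + (6)²(0.25) = 16.625
Var(Z) = E[Z²] − (E[Z])² = 16.625 − (3.625)² = 3.484375
sd(Z) = √3.484375 ≈ 1.87

1.87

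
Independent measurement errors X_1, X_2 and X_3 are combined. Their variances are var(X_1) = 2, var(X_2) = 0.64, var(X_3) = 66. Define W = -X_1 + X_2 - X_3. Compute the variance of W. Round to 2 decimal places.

68.64

By independence, var(W) = (-1)²var(X_1) + (1)²var(X_2) + (-1)²var(X_3)
= (-1)²·2 + (1)²·0.64 + (-1)²·66 = 68.64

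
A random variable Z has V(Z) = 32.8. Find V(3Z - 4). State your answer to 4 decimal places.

V(3Z - 4) = (3)²·V(Z) = 9·32.8 = 295.2

295.2000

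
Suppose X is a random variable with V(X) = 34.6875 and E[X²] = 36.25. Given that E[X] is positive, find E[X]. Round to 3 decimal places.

1.250

(E[X])² = E[X²] − V(X) = 36.25 − 34.6875 = 1.5625
E[X] = √1.5625 = 1.25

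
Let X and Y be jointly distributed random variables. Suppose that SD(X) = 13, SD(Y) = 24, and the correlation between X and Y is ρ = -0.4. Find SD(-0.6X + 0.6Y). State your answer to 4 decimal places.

Var(X) = (13)² = 169;  Var(Y) = (24)² = 576
Cov(X,Y) = ρ·SD(X)·SD(Y) = -0.4·13·24 = -124.8
Var(-0.6X + 0.6Y) = (-0.6)²·Var(X) + (0.6)²·Var(Y) + 2·(-0.6)·(0.6)·Cov(X,Y)
= 0.36·169 + 0.36·576 + -0.72·-124.8 = 358.056
SD(-0.6X + 0.6Y) = √358.056 ≈ 18.9224

18.9224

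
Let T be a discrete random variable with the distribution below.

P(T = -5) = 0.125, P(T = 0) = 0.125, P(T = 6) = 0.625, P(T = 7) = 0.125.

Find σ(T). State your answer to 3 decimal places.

E[T] = (-5)(0.125) + (0)(0.125) + (6)(0.625) + (7)(0.125) = 4
E[T²] = (-5)²(0.125) + (0)²(0.125) + (6)²(0.625) + (7)²(0.125) = 31.75
var(T) = E[T²] − (E[T])² = 31.75 − (4)² = 15.75
σ(T) = √15.75 ≈ 3.969

3.969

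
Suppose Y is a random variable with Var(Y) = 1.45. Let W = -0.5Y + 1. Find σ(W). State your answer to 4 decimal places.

0.6021

Var(-0.5Y + 1) = (-0.5)²·1.45 = 0.3625
σ(W) = √0.3625 ≈ 0.6021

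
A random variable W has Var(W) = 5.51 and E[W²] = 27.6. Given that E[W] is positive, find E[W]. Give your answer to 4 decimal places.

4.7000

(E[W])² = E[W²] − Var(W) = 27.6 − 5.51 = 22.09
E[W] = √22.09 = 4.7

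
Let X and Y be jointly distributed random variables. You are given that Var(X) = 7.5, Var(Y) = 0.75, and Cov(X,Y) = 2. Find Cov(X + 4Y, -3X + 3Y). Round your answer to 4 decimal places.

-31.5000

Cov(X + 4Y, -3X + 3Y) = (1)(-3)Var(X) + (4)(3)Var(Y) + [(1)(3) + (4)(-3)]Cov(X,Y)
= -3·7.5 + 12·0.75 + -9·2 = -31.5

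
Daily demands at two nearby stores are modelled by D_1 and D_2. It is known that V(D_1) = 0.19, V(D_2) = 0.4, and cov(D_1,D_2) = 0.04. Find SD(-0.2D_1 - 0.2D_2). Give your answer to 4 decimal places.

0.1637

V(-0.2D_1 - 0.2D_2) = (-0.2)²·V(D_1) + (-0.2)²·V(D_2) + 2·(-0.2)·(-0.2)·cov(D_1,D_2)
= 0.04·0.19 + 0.04·0.4 + 0.08·0.04 = 0.0268
SD(-0.2D_1 - 0.2D_2) = √0.0268 ≈ 0.1637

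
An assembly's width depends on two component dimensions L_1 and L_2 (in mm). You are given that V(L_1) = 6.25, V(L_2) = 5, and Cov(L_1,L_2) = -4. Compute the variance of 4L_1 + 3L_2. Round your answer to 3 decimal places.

49.000

V(4L_1 + 3L_2) = (4)²·V(L_1) + (3)²·V(L_2) + 2·(4)·(3)·Cov(L_1,L_2)
= 16·6.25 + 9·5 + 24·-4 = 49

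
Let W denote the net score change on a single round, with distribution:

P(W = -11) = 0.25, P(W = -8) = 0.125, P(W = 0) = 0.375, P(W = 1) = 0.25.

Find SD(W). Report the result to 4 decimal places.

E[W] = (-11)(0.25) + (-8)(0.125) + (0)(0.375) + (1)(0.25) = -3.5
E[W²] = (-11)²(0.25) + (-8)²(0.125) + (0)²(0.375) + (1)²(0.25) = 38.5
var(W) = E[W²] − (E[W])² = 38.5 − (-3.5)² = 26.25
SD(W) = √26.25 ≈ 5.1235

5.1235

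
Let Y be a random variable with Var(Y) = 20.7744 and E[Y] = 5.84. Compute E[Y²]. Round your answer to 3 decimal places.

E[Y²] = Var(Y) + (E[Y])² = 20.7744 + (5.84)² = 54.88

54.880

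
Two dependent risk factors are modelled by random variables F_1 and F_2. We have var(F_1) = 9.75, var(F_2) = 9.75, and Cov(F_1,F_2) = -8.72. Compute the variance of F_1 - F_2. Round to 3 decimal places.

36.940

var(F_1 - F_2) = (1)²·var(F_1) + (-1)²·var(F_2) + 2·(1)·(-1)·Cov(F_1,F_2)
= 1·9.75 + 1·9.75 + -2·-8.72 = 36.94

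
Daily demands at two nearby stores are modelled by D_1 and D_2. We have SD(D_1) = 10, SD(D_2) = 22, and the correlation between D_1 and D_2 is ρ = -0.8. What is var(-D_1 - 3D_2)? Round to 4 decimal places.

var(D_1) = (10)² = 100;  var(D_2) = (22)² = 484
Cov(D_1,D_2) = ρ·SD(D_1)·SD(D_2) = -0.8·10·22 = -176
var(-D_1 - 3D_2) = (-1)²·var(D_1) + (-3)²·var(D_2) + 2·(-1)·(-3)·Cov(D_1,D_2)
= 1·100 + 9·484 + 6·-176 = 3400

3400.0000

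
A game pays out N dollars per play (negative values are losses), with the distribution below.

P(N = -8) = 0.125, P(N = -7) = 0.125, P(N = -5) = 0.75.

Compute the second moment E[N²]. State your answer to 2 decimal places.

32.88

E[N²] = (-8)²(0.125) + (-7)²(0.125) + (-5)²(0.75) = 32.875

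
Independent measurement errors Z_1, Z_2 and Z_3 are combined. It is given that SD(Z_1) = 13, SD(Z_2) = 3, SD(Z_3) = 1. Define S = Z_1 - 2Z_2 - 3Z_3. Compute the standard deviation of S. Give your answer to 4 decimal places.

14.6287

V(Z_1) = 169, V(Z_2) = 9, V(Z_3) = 1
By independence, V(S) = (1)²V(Z_1) + (-2)²V(Z_2) + (-3)²V(Z_3)
= (1)²·169 + (-2)²·9 + (-3)²·1 = 214
SD(S) = √214 ≈ 14.6287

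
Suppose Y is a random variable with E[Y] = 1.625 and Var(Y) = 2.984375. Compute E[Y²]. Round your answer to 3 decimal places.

5.625

E[Y²] = Var(Y) + (E[Y])² = 2.984375 + (1.625)² = 5.625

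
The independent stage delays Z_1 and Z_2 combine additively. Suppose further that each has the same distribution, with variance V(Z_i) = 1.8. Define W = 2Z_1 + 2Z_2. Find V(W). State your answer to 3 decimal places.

14.400

By independence, V(W) = (2)²V(Z_1) + (2)²V(Z_2)
= (2)²·1.8 + (2)²·1.8 = 14.4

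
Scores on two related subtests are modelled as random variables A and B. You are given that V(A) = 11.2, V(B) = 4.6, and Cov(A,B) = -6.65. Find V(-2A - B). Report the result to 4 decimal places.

22.8000

V(-2A - B) = (-2)²·V(A) + (-1)²·V(B) + 2·(-2)·(-1)·Cov(A,B)
= 4·11.2 + 1·4.6 + 4·-6.65 = 22.8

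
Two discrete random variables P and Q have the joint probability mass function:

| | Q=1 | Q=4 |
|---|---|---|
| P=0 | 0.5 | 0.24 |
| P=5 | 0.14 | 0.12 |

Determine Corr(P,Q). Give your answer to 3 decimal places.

0.125

E[P] = 1.3,  E[Q] = 2.08
E[PQ] = 3.1
Cov(P,Q) = E[PQ] − E[P]E[Q] = 3.1 − (1.3)(2.08) = 0.396
Var(P) = 4.81,  Var(Q) = 2.0736
ρ = 0.396 / √(4.81·2.0736) ≈ 0.125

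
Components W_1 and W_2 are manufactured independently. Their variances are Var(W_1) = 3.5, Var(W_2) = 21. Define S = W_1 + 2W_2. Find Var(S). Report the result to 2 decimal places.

By independence, Var(S) = (1)²Var(W_1) + (2)²Var(W_2)
= (1)²·3.5 + (2)²·21 = 87.5

87.50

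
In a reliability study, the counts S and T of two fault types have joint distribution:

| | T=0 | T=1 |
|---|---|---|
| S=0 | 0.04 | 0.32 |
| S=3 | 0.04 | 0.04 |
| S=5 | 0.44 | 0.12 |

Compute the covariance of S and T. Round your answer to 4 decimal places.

-0.7392

E[S] = 3.04,  E[T] = 0.48
E[ST] = 0.72
cov(S,T) = E[ST] − E[S]E[T] = 0.72 − (3.04)(0.48) = -0.7392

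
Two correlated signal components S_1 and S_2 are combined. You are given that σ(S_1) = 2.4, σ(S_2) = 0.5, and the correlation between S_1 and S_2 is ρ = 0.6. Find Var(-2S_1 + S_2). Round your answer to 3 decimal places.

Var(S_1) = (2.4)² = 5.76;  Var(S_2) = (0.5)² = 0.25
Cov(S_1,S_2) = ρ·σ(S_1)·σ(S_2) = 0.6·2.4·0.5 = 0.72
Var(-2S_1 + S_2) = (-2)²·Var(S_1) + (1)²·Var(S_2) + 2·(-2)·(1)·Cov(S_1,S_2)
= 4·5.76 + 1·0.25 + -4·0.72 = 20.41

20.410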